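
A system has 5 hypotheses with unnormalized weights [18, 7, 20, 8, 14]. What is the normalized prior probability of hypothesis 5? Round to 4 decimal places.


The normalized prior is the weight divided by the total.
Total weight = 67
P(H5) = 14 / 67 = 0.209

0.209


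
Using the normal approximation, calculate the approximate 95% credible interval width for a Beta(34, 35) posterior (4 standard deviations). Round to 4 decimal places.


Var(Beta) = 34*35/(69^2 * 70) = 0.0036
SD = 0.0598
Width ~ 4*SD = 0.239

0.239


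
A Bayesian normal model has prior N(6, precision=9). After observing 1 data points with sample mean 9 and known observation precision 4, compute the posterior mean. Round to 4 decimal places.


Posterior mean = (prior_precision * prior_mean + n * data_precision * data_mean) / (prior_precision + n * data_precision)
Numerator = 9*6 + 1*4*9 = 90
Denominator = 9 + 1*4 = 13
Posterior mean = 6.9231

6.9231


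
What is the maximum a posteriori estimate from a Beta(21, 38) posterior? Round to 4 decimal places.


The MAP estimate equals the mode of the distribution.
Mode of Beta(a,b) = (a-1)/(a+b-2)
= 20/57
= 0.3509

0.3509


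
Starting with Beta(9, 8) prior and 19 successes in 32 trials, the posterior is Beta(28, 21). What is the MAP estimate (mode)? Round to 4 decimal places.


The mode of Beta(a, b) when a > 1 and b > 1 is (a-1)/(a+b-2)
= (28 - 1) / (28 + 21 - 2)
= 27 / 47
= 0.5745

0.5745


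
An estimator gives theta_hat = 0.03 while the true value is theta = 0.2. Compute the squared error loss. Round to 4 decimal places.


The squared error loss is (theta_hat - theta)^2
= (0.03 - 0.2)^2
= (-0.17)^2 = 0.0289

0.0289


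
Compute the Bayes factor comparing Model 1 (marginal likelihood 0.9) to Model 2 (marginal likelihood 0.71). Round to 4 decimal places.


BF12 = marginal likelihood of M1 / marginal likelihood of M2
= 0.9/0.71
= 1.2676

1.2676


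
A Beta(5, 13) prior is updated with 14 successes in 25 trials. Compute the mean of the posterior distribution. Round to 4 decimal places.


After update: Beta(19, 24)
Mean = 19 / (19 + 24) = 19 / 43
= 0.4419

0.4419


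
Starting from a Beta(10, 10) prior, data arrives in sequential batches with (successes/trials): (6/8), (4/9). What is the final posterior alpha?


In sequential Bayesian updating, we sum all successes.
Total successes = 10
Final alpha = 10 + 10 = 20

20


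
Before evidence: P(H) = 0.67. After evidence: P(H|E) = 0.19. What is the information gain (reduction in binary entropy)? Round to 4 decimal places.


Prior entropy = 0.9149
Posterior entropy = 0.7015
Information gain = 0.9149 - 0.7015 = 0.2135

0.2135


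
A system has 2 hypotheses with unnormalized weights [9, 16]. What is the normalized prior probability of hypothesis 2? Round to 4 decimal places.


The normalized prior is the weight divided by the total.
Total weight = 25
P(H2) = 16 / 25 = 0.64

0.64


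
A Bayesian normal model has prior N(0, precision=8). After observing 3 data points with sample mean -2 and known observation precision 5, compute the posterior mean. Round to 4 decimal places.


Posterior mean = (prior_precision * prior_mean + n * data_precision * data_mean) / (prior_precision + n * data_precision)
Numerator = 8*0 + 3*5*-2 = -30
Denominator = 8 + 3*5 = 23
Posterior mean = -1.3043

-1.3043


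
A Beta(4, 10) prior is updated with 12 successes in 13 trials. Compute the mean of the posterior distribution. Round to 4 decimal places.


After update: Beta(16, 11)
Mean = 16 / (16 + 11) = 16 / 27
= 0.5926

0.5926


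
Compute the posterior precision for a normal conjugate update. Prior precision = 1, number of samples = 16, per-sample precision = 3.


tau_post = tau_0 + n * tau
= 1 + 16 * 3 = 49

49


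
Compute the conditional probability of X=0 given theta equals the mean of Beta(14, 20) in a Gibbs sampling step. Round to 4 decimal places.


Mean of Beta(14, 20) = 0.4118
P(X=0 | theta=0.4118) = 0.5882

0.5882


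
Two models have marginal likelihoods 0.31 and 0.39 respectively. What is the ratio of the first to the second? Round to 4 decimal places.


Evidence ratio = 0.31 / 0.39
= 0.7949

0.7949


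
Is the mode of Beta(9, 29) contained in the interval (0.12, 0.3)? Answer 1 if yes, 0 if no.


Mode = (a-1)/(a+b-2) = 8/36 = 0.2222
Interval: (0.12, 0.3)
Contains mode? 1

1


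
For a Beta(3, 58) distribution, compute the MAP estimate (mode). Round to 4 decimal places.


MAP = mode = (a-1)/(a+b-2)
= (3-1)/(3+58-2)
= 2/59 = 0.0339

0.0339


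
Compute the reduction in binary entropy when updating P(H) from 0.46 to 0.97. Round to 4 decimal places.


H_before = -p*log2(p) - (1-p)*log2(1-p) for p=0.46: 0.9954
H_after for p=0.97: 0.1944
Reduction = 0.9954 - 0.1944 = 0.801

0.801


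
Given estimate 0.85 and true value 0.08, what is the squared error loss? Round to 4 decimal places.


Squared error = (estimate - true)^2
Difference = 0.77
Loss = 0.77^2 = 0.5929

0.5929


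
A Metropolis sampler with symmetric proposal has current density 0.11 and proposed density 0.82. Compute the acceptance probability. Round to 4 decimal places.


For symmetric proposals, acceptance = min(1, pi(x*)/pi(x))
= min(1, 0.82/0.11)
= min(1, 7.4545) = 1.0

1.0


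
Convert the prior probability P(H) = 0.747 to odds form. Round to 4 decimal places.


P(not H) = 1 - 0.747 = 0.253
Odds = 0.747 / 0.253 = 2.9526

2.9526


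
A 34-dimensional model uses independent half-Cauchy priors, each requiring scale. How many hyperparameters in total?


Per parameter: 1 (scale).
Total = 34 * 1 = 34

34


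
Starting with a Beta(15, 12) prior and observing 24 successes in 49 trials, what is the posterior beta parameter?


Posterior beta = prior beta + failures
Failures = 49 - 24 = 25
beta_post = 12 + 25 = 37

37


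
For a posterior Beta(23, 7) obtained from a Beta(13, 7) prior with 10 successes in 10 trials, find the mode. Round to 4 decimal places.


Mode = (alpha - 1) / (alpha + beta - 2)
= 22 / 28
= 0.7857

0.7857


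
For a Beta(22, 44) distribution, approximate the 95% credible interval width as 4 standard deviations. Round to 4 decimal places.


Variance of Beta(a,b) = ab / ((a+b)^2 * (a+b+1))
= 22*44 / ((66)^2 * 67)
= 0.0033
SD = sqrt(0.0033) = 0.0576
Width = 4 * SD = 0.2304

0.2304


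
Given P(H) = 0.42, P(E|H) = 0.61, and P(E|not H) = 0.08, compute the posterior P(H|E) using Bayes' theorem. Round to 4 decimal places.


By Bayes' theorem: P(H|E) = P(E|H)*P(H) / P(E)
P(E) = P(E|H)*P(H) + P(E|not H)*P(not H)
P(E) = 0.61*0.42 + 0.08*0.58 = 0.3026
P(H|E) = 0.61*0.42 / 0.3026 = 0.8467

0.8467


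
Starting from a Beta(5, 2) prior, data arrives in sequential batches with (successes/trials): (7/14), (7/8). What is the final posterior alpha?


In sequential Bayesian updating, we sum all successes.
Total successes = 14
Final alpha = 5 + 14 = 19

19


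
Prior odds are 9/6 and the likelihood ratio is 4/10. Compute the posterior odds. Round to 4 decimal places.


Posterior odds = prior odds * likelihood ratio
= (9/6) * (4/10)
= 36 / 60
= 0.6

0.6


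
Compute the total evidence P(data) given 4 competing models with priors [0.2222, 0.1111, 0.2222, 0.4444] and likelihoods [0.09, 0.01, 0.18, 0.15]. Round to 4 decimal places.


Marginal likelihood = sum P(model_i) * P(data|model_i)
Model 1: 0.2222 * 0.09 = 0.02
Model 2: 0.1111 * 0.01 = 0.0011
Model 3: 0.2222 * 0.18 = 0.04
Model 4: 0.4444 * 0.15 = 0.0667
Total = 0.1278

0.1278


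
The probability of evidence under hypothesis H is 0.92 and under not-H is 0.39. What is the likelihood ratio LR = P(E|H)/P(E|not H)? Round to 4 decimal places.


LR = 0.92 / 0.39
= 2.359

2.359


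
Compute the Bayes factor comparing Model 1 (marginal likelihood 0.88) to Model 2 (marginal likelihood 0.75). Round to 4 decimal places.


BF12 = marginal likelihood of M1 / marginal likelihood of M2
= 0.88/0.75
= 1.1733

1.1733


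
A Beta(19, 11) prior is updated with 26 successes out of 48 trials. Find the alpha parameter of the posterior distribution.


In the Beta-Binomial conjugate update:
alpha_post = alpha_prior + successes
= 19 + 26
= 45

45


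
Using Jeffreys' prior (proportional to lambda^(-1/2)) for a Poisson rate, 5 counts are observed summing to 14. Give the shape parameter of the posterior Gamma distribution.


Conjugate update: Gamma(prior_shape + S, prior_rate + n).
Prior shape = 0.5, prior rate = 0.
Posterior shape = 0.5 + S = 0.5 + 14 = 14.5

14.5


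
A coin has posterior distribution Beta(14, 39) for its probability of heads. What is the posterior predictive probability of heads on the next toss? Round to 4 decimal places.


Posterior predictive = E[theta] = alpha/(alpha+beta)
= 14/53
= 0.2642

0.2642


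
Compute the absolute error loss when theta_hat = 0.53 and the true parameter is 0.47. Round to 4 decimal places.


L = |theta_hat - theta_true|
= |0.53 - 0.47| = 0.06

0.06


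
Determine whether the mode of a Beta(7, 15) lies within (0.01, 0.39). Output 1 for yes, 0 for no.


First find the mode: (a-1)/(a+b-2) = 0.3
Is 0.3 in (0.01, 0.39)? 1

1


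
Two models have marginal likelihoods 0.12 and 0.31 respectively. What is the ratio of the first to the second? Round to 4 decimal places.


Evidence ratio = 0.12 / 0.31
= 0.3871

0.3871


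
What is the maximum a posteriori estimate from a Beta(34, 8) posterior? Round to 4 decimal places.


The MAP estimate equals the mode of the distribution.
Mode of Beta(a,b) = (a-1)/(a+b-2)
= 33/40
= 0.825

0.825


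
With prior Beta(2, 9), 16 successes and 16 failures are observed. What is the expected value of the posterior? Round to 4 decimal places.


Posterior = Beta(18, 25)
E[theta] = alpha/(alpha+beta)
= 18/43 = 0.4186

0.4186


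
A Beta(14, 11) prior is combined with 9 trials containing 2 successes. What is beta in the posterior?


In conjugate updating:
beta_posterior = beta_prior + (n - k)
= 11 + (9 - 2)
= 11 + 7 = 18

18


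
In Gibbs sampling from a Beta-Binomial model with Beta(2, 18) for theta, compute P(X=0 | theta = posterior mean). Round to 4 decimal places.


Posterior mean = alpha/(alpha+beta) = 2/20 = 0.1
P(X=0|theta=mean) = 1 - theta = 0.9

0.9


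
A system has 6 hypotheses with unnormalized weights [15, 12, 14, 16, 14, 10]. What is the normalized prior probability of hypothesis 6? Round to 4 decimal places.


The normalized prior is the weight divided by the total.
Total weight = 81
P(H6) = 10 / 81 = 0.1235

0.1235


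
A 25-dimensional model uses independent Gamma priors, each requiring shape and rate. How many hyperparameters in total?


Per parameter: 2 (shape and rate).
Total = 25 * 2 = 50

50


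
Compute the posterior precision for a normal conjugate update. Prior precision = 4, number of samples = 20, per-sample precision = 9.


tau_post = tau_0 + n * tau
= 4 + 20 * 9 = 184

184


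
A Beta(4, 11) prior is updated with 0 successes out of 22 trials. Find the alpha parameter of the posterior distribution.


In the Beta-Binomial conjugate update:
alpha_post = alpha_prior + successes
= 4 + 0
= 4

4


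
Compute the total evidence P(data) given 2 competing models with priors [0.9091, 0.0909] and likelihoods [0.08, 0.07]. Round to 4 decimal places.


Marginal likelihood = sum P(model_i) * P(data|model_i)
Model 1: 0.9091 * 0.08 = 0.0727
Model 2: 0.0909 * 0.07 = 0.0064
Total = 0.0791

0.0791


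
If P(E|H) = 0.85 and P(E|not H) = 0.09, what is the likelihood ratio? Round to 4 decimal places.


Likelihood ratio = P(E|H) / P(E|not H)
= 0.85 / 0.09
= 9.4444

9.4444


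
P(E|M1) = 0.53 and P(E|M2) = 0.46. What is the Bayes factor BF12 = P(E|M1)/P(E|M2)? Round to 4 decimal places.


Bayes factor BF12 = P(E|M1) / P(E|M2)
= 0.53 / 0.46
= 1.1522

1.1522


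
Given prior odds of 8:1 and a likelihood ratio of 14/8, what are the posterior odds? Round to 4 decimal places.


Posterior odds = prior odds * LR
Prior odds = 8/1 = 8.0
LR = 14/8 = 1.75
Posterior odds = 8.0 * 1.75 = 14.0

14.0


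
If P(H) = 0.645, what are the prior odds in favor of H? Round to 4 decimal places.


Prior odds = P(H) / (1 - P(H))
= 0.645 / 0.355
= 1.8169

1.8169


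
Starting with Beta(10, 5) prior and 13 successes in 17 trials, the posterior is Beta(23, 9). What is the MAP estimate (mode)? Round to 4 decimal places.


The mode of Beta(a, b) when a > 1 and b > 1 is (a-1)/(a+b-2)
= (23 - 1) / (23 + 9 - 2)
= 22 / 30
= 0.7333

0.7333


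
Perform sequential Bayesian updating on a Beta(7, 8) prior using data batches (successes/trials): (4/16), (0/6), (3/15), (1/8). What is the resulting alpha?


Accumulate successes: 8
Posterior alpha = prior alpha + sum of successes
= 7 + 8 = 15

15


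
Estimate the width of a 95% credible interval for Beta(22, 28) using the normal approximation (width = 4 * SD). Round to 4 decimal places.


For Beta(a,b): Var = ab/((a+b)^2(a+b+1))
Var = 0.0048, SD = 0.0695
Approximate 95% CI width = 4 * 0.0695 = 0.278

0.278


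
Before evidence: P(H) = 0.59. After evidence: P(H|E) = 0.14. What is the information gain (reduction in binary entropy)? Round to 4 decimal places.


Prior entropy = 0.9765
Posterior entropy = 0.5842
Information gain = 0.9765 - 0.5842 = 0.3923

0.3923


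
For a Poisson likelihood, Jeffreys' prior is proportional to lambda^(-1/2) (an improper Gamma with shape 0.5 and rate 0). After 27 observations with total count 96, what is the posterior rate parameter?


Jeffreys' prior for Poisson is proportional to lambda^(-1/2).
Posterior is Gamma(0.5 + S, 0 + n) = Gamma(0.5 + 96, 27).
Posterior rate = 0 + n = 27

27.0


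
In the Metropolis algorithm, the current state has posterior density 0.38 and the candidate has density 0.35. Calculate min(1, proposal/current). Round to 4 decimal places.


Ratio = 0.35/0.38 = 0.9211
Acceptance probability = min(1, 0.9211)
= 0.9211

0.9211


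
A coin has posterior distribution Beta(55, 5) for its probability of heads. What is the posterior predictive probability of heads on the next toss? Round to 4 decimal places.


Posterior predictive = E[theta] = alpha/(alpha+beta)
= 55/60
= 0.9167

0.9167


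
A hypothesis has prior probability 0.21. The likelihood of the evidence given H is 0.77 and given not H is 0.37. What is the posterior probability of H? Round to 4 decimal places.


Using Bayes' theorem:
P(E) = 0.21 * 0.77 + 0.79 * 0.37
P(E) = 0.454
P(H|E) = (0.21 * 0.77) / 0.454 = 0.3562

0.3562


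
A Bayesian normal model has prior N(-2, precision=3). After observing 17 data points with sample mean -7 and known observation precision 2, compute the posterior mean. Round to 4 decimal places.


Posterior mean = (prior_precision * prior_mean + n * data_precision * data_mean) / (prior_precision + n * data_precision)
Numerator = 3*-2 + 17*2*-7 = -244
Denominator = 3 + 17*2 = 37
Posterior mean = -6.5946

-6.5946


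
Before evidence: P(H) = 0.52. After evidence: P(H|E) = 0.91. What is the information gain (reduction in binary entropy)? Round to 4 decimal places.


Prior entropy = 0.9988
Posterior entropy = 0.4365
Information gain = 0.9988 - 0.4365 = 0.5624

0.5624


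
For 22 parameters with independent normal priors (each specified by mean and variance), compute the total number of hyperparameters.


A normal prior has 2 hyperparameters per parameter.
Total = 22 * 2 = 44

44


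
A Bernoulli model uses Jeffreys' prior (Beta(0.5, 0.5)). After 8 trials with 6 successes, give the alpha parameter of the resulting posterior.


Posterior = Beta(prior_alpha + successes, prior_beta + failures)
= Beta(0.5 + 6, 0.5 + 2)
Posterior alpha = 0.5 + k = 0.5 + 6 = 6.5

6.5


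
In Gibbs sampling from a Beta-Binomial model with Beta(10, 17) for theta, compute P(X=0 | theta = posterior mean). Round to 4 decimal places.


Posterior mean = alpha/(alpha+beta) = 10/27 = 0.3704
P(X=0|theta=mean) = 1 - theta = 0.6296

0.6296


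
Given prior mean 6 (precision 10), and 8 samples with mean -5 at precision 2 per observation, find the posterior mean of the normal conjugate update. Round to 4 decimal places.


The posterior mean is a precision-weighted average of prior and data.
Post. prec. = 10 + 16 = 26
Post. mean = (60 + -80)/26 = -20/26 = -0.7692

-0.7692


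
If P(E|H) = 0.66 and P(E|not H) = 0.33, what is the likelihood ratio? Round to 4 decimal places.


Likelihood ratio = P(E|H) / P(E|not H)
= 0.66 / 0.33
= 2.0

2.0


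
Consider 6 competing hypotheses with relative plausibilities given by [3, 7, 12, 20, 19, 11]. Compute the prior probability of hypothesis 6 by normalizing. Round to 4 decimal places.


Sum of weights = 3 + 7 + 12 + 20 + 19 + 11 = 72
Normalized prior for H6 = 11 / 72
= 0.1528

0.1528


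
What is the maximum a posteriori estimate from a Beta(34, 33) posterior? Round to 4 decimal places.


The MAP estimate equals the mode of the distribution.
Mode of Beta(a,b) = (a-1)/(a+b-2)
= 33/65
= 0.5077

0.5077


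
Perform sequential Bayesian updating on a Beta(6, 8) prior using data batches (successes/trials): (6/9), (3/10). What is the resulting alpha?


Accumulate successes: 9
Posterior alpha = prior alpha + sum of successes
= 6 + 9 = 15

15


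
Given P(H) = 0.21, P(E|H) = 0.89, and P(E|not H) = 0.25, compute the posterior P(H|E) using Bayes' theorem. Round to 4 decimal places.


By Bayes' theorem: P(H|E) = P(E|H)*P(H) / P(E)
P(E) = P(E|H)*P(H) + P(E|not H)*P(not H)
P(E) = 0.89*0.21 + 0.25*0.79 = 0.3844
P(H|E) = 0.89*0.21 / 0.3844 = 0.4862

0.4862


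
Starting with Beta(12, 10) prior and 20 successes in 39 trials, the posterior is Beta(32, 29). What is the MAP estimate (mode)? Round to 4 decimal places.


The mode of Beta(a, b) when a > 1 and b > 1 is (a-1)/(a+b-2)
= (32 - 1) / (32 + 29 - 2)
= 31 / 59
= 0.5254

0.5254


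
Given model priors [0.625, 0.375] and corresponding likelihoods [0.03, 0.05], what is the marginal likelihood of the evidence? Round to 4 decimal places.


P(E) = sum_i P(M_i) P(E|M_i)
= 0.0187 + 0.0188
= 0.0375

0.0375


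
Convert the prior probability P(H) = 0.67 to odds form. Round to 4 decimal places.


P(not H) = 1 - 0.67 = 0.33
Odds = 0.67 / 0.33 = 2.0303

2.0303


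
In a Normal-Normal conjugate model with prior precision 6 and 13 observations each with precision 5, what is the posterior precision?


Posterior precision = prior precision + n * observation precision
= 6 + 13 * 5
= 6 + 65 = 71

71


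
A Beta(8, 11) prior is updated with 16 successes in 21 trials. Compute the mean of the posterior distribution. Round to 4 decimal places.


After update: Beta(24, 16)
Mean = 24 / (24 + 16) = 24 / 40
= 0.6

0.6


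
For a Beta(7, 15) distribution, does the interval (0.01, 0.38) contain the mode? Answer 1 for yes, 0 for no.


Mode of Beta(a,b) = (a-1)/(a+b-2)
= (7-1)/(7+15-2) = 0.3
Check: 0.01 <= 0.3 <= 0.38?
Result: 1

1


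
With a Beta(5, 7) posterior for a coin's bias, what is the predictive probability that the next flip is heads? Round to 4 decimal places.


The predictive probability equals the posterior mean.
P(next = heads) = alpha / (alpha + beta)
= 5 / 12 = 0.4167

0.4167


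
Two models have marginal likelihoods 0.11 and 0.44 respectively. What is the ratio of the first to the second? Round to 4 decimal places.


Evidence ratio = 0.11 / 0.44
= 0.25

0.25


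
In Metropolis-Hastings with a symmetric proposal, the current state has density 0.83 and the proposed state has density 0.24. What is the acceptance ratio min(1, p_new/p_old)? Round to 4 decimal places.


Ratio = p_new / p_old = 0.24 / 0.83 = 0.2892
Acceptance = min(1, 0.2892) = 0.2892

0.2892


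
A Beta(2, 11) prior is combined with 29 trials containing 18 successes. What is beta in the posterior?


In conjugate updating:
beta_posterior = beta_prior + (n - k)
= 11 + (29 - 18)
= 11 + 11 = 22

22


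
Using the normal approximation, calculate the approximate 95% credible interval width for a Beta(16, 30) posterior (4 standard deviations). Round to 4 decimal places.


Var(Beta) = 16*30/(46^2 * 47) = 0.0048
SD = 0.0695
Width ~ 4*SD = 0.2779

0.2779


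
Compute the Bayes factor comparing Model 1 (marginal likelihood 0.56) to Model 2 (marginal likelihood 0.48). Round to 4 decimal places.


BF12 = marginal likelihood of M1 / marginal likelihood of M2
= 0.56/0.48
= 1.1667

1.1667


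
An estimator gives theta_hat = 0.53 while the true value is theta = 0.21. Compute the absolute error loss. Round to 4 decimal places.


The absolute error loss is |theta_hat - theta|
= |0.53 - 0.21|
= 0.32

0.32


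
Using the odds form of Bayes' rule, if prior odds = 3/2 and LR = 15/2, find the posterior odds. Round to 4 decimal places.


Bayes' rule in odds form: posterior odds = prior odds * LR
= (3 * 15) / (2 * 2)
= 45/4 = 11.25

11.25


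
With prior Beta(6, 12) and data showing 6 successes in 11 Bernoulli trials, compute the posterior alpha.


Conjugate update: alpha_posterior = alpha_prior + k
= 6 + 6 = 12

12


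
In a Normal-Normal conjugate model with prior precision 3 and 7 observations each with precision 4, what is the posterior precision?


Posterior precision = prior precision + n * observation precision
= 3 + 7 * 4
= 3 + 28 = 31

31


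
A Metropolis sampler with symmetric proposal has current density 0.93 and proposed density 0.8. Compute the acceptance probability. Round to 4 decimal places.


For symmetric proposals, acceptance = min(1, pi(x*)/pi(x))
= min(1, 0.8/0.93)
= min(1, 0.8602) = 0.8602

0.8602


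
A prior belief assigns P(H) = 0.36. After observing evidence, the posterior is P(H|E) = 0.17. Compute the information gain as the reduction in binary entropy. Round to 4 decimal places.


H(prior) = -0.36*log2(0.36) - 0.64*log2(0.64)
= 0.9427
H(post) = -0.17*log2(0.17) - 0.83*log2(0.83)
= 0.6577
IG = 0.9427 - 0.6577 = 0.285

0.285


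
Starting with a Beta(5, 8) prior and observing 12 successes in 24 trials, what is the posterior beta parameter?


Posterior beta = prior beta + failures
Failures = 24 - 12 = 12
beta_post = 8 + 12 = 20

20


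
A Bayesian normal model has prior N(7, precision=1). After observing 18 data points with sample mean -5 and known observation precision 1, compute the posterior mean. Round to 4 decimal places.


Posterior mean = (prior_precision * prior_mean + n * data_precision * data_mean) / (prior_precision + n * data_precision)
Numerator = 1*7 + 18*1*-5 = -83
Denominator = 1 + 18*1 = 19
Posterior mean = -4.3684

-4.3684


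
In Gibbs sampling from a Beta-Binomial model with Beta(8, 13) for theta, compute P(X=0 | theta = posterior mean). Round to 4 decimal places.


Posterior mean = alpha/(alpha+beta) = 8/21 = 0.381
P(X=0|theta=mean) = 1 - theta = 0.619

0.619


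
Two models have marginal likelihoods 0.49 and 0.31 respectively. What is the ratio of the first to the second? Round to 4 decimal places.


Evidence ratio = 0.49 / 0.31
= 1.5806

1.5806


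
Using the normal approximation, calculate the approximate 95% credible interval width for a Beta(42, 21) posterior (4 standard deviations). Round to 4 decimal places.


Var(Beta) = 42*21/(63^2 * 64) = 0.0035
SD = 0.0589
Width ~ 4*SD = 0.2357

0.2357


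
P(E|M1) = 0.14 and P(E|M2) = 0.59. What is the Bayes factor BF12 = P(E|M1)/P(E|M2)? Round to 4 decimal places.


Bayes factor BF12 = P(E|M1) / P(E|M2)
= 0.14 / 0.59
= 0.2373

0.2373


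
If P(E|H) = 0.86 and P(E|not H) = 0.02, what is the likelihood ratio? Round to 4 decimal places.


Likelihood ratio = P(E|H) / P(E|not H)
= 0.86 / 0.02
= 43.0

43.0


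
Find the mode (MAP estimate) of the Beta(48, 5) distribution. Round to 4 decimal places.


For Beta(a,b) with a,b > 1:
Mode = (a-1)/(a+b-2) = (48-1)/(53-2)
= 47/51 = 0.9216

0.9216


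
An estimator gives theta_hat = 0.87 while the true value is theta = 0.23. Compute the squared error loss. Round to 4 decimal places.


The squared error loss is (theta_hat - theta)^2
= (0.87 - 0.23)^2
= (0.64)^2 = 0.4096

0.4096


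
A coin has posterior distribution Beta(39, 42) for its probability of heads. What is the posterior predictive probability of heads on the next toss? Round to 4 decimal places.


Posterior predictive = E[theta] = alpha/(alpha+beta)
= 39/81
= 0.4815

0.4815


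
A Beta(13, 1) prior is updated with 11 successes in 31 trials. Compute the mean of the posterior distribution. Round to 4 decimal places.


After update: Beta(24, 21)
Mean = 24 / (24 + 21) = 24 / 45
= 0.5333

0.5333


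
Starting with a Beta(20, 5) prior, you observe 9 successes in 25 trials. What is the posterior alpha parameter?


For a Beta-Binomial conjugate model:
Posterior alpha = prior alpha + number of successes
= 20 + 9 = 29

29


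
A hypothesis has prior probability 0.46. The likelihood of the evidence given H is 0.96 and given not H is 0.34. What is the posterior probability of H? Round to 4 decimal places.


Using Bayes' theorem:
P(E) = 0.46 * 0.96 + 0.54 * 0.34
P(E) = 0.6252
P(H|E) = (0.46 * 0.96) / 0.6252 = 0.7063

0.7063


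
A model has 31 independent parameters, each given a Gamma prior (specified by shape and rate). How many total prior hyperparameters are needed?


Each Gamma prior needs 2 hyperparameters (shape and rate).
Total = 2 * 31 = 62

62


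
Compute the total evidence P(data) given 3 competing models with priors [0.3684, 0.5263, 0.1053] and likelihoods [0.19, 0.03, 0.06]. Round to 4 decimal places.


Marginal likelihood = sum P(model_i) * P(data|model_i)
Model 1: 0.3684 * 0.19 = 0.07
Model 2: 0.5263 * 0.03 = 0.0158
Model 3: 0.1053 * 0.06 = 0.0063
Total = 0.0921

0.0921


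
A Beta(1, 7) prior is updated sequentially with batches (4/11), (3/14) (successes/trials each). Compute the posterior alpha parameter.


Sequential conjugate updating is equivalent to a single batch update.
Total successes across all batches = 7
alpha_posterior = alpha_prior + total_successes = 1 + 7
= 8

8


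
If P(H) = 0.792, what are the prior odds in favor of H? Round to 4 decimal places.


Prior odds = P(H) / (1 - P(H))
= 0.792 / 0.208
= 3.8077

3.8077


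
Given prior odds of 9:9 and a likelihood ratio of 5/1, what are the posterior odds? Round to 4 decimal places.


Posterior odds = prior odds * LR
Prior odds = 9/9 = 1.0
LR = 5/1 = 5.0
Posterior odds = 1.0 * 5.0 = 5.0

5.0


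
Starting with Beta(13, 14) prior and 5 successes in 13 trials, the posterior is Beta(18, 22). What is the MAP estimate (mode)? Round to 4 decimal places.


The mode of Beta(a, b) when a > 1 and b > 1 is (a-1)/(a+b-2)
= (18 - 1) / (18 + 22 - 2)
= 17 / 38
= 0.4474

0.4474


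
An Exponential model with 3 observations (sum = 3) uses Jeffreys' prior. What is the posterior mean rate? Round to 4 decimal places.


Posterior Gamma(3, 3)
E[lambda] = 3/3 = 1.0

1.0


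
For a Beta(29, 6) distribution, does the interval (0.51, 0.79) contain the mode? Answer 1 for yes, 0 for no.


Mode of Beta(a,b) = (a-1)/(a+b-2)
= (29-1)/(29+6-2) = 0.8485
Check: 0.51 <= 0.8485 <= 0.79?
Result: 0

0


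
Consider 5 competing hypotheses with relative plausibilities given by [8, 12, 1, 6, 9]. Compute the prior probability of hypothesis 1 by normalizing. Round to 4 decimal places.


Sum of weights = 8 + 12 + 1 + 6 + 9 = 36
Normalized prior for H1 = 8 / 36
= 0.2222

0.2222


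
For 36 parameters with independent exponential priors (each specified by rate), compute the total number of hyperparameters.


A exponential prior has 1 hyperparameter per parameter.
Total = 36 * 1 = 36

36


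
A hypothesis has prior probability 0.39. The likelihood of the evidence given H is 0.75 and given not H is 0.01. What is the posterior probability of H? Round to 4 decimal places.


Using Bayes' theorem:
P(E) = 0.39 * 0.75 + 0.61 * 0.01
P(E) = 0.2986
P(H|E) = (0.39 * 0.75) / 0.2986 = 0.9796

0.9796


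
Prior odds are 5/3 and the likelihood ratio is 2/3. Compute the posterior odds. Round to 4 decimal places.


Posterior odds = prior odds * likelihood ratio
= (5/3) * (2/3)
= 10 / 9
= 1.1111

1.1111


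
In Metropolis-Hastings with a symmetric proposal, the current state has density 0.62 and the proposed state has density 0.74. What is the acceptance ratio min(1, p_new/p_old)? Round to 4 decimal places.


Ratio = p_new / p_old = 0.74 / 0.62 = 1.1935
Acceptance = min(1, 1.1935) = 1.0

1.0


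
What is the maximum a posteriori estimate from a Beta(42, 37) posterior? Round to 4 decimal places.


The MAP estimate equals the mode of the distribution.
Mode of Beta(a,b) = (a-1)/(a+b-2)
= 41/77
= 0.5325

0.5325


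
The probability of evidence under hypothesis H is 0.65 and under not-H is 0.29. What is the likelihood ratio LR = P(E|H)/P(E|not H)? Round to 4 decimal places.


LR = 0.65 / 0.29
= 2.2414

2.2414


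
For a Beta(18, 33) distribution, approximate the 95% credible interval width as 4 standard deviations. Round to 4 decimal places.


Variance of Beta(a,b) = ab / ((a+b)^2 * (a+b+1))
= 18*33 / ((51)^2 * 52)
= 0.0044
SD = sqrt(0.0044) = 0.0663
Width = 4 * SD = 0.2651

0.2651


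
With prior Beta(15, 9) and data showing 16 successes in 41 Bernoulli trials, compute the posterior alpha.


Conjugate update: alpha_posterior = alpha_prior + k
= 15 + 16 = 31

31


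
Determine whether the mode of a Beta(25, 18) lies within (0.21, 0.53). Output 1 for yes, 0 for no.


First find the mode: (a-1)/(a+b-2) = 0.5854
Is 0.5854 in (0.21, 0.53)? 0

0


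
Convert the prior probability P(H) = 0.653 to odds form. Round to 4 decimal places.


P(not H) = 1 - 0.653 = 0.347
Odds = 0.653 / 0.347 = 1.8818

1.8818


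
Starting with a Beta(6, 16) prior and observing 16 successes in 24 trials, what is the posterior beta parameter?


Posterior beta = prior beta + failures
Failures = 24 - 16 = 8
beta_post = 16 + 8 = 24

24


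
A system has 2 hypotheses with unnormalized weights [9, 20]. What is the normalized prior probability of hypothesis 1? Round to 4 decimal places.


The normalized prior is the weight divided by the total.
Total weight = 29
P(H1) = 9 / 29 = 0.3103

0.3103


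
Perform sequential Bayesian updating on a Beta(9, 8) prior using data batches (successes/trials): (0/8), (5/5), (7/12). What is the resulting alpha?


Accumulate successes: 12
Posterior alpha = prior alpha + sum of successes
= 9 + 12 = 21

21


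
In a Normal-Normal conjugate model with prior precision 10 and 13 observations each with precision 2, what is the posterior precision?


Posterior precision = prior precision + n * observation precision
= 10 + 13 * 2
= 10 + 26 = 36

36


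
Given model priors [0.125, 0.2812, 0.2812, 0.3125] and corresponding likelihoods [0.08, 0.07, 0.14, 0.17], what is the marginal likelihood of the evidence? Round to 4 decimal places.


P(E) = sum_i P(M_i) P(E|M_i)
= 0.01 + 0.0197 + 0.0394 + 0.0531
= 0.1222

0.1222


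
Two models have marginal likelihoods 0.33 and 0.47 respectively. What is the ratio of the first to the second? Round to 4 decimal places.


Evidence ratio = 0.33 / 0.47
= 0.7021

0.7021


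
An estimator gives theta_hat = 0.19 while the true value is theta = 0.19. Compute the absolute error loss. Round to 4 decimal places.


The absolute error loss is |theta_hat - theta|
= |0.19 - 0.19|
= 0.0

0.0


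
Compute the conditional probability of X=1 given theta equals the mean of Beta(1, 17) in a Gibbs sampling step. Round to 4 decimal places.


Mean of Beta(1, 17) = 0.0556
P(X=1 | theta=0.0556) = 0.0556

0.0556


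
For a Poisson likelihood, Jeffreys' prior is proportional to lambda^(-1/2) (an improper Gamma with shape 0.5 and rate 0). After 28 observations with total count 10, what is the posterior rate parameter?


Jeffreys' prior for Poisson is proportional to lambda^(-1/2).
Posterior is Gamma(0.5 + S, 0 + n) = Gamma(0.5 + 10, 28).
Posterior rate = 0 + n = 28

28.0


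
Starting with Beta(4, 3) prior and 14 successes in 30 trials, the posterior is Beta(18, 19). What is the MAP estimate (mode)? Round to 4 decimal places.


The mode of Beta(a, b) when a > 1 and b > 1 is (a-1)/(a+b-2)
= (18 - 1) / (18 + 19 - 2)
= 17 / 35
= 0.4857

0.4857


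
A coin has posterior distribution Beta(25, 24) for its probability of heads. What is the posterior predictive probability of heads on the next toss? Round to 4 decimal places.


Posterior predictive = E[theta] = alpha/(alpha+beta)
= 25/49
= 0.5102

0.5102


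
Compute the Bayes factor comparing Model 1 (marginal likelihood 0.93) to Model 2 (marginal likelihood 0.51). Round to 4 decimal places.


BF12 = marginal likelihood of M1 / marginal likelihood of M2
= 0.93/0.51
= 1.8235

1.8235


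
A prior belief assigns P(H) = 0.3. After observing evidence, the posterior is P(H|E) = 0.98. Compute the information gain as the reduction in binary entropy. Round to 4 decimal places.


H(prior) = -0.3*log2(0.3) - 0.7*log2(0.7)
= 0.8813
H(post) = -0.98*log2(0.98) - 0.02*log2(0.02)
= 0.1414
IG = 0.8813 - 0.1414 = 0.7399

0.7399


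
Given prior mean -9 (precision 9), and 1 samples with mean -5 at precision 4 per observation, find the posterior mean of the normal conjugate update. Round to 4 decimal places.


The posterior mean is a precision-weighted average of prior and data.
Post. prec. = 9 + 4 = 13
Post. mean = (-81 + -20)/13 = -101/13 = -7.7692

-7.7692


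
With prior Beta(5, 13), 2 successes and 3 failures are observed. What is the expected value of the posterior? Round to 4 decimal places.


Posterior = Beta(7, 16)
E[theta] = alpha/(alpha+beta)
= 7/23 = 0.3043

0.3043


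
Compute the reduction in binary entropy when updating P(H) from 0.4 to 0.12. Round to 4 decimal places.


H_before = -p*log2(p) - (1-p)*log2(1-p) for p=0.4: 0.971
H_after for p=0.12: 0.5294
Reduction = 0.971 - 0.5294 = 0.4416

0.4416


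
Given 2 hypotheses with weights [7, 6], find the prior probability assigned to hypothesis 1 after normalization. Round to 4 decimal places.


To normalize, divide each weight by the sum of all weights.
Sum = 13
Prior(H1) = 7/13 = 0.5385

0.5385


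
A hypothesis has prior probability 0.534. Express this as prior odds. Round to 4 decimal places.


Odds = P(H) / P(not H) = 0.534 / 0.466
= 1.1459

1.1459


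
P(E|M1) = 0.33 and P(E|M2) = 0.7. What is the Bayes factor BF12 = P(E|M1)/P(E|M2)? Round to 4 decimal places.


Bayes factor BF12 = P(E|M1) / P(E|M2)
= 0.33 / 0.7
= 0.4714

0.4714


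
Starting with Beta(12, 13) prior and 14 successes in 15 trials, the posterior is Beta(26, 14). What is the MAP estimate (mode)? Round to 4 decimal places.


The mode of Beta(a, b) when a > 1 and b > 1 is (a-1)/(a+b-2)
= (26 - 1) / (26 + 14 - 2)
= 25 / 38
= 0.6579

0.6579


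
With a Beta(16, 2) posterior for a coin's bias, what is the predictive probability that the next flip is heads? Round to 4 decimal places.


The predictive probability equals the posterior mean.
P(next = heads) = alpha / (alpha + beta)
= 16 / 18 = 0.8889

0.8889


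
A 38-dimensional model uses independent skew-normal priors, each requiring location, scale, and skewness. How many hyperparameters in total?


Per parameter: 3 (location, scale, and skewness).
Total = 38 * 3 = 114

114


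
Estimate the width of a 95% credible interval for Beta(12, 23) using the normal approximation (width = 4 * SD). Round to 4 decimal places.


For Beta(a,b): Var = ab/((a+b)^2(a+b+1))
Var = 0.0063, SD = 0.0791
Approximate 95% CI width = 4 * 0.0791 = 0.3164

0.3164


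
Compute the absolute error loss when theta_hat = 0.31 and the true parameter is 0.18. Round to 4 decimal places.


L = |theta_hat - theta_true|
= |0.31 - 0.18| = 0.13

0.13


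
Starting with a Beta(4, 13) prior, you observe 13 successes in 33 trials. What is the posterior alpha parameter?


For a Beta-Binomial conjugate model:
Posterior alpha = prior alpha + number of successes
= 4 + 13 = 17

17


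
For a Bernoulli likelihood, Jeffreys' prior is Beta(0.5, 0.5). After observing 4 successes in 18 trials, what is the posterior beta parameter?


Jeffreys' prior for Bernoulli is Beta(0.5, 0.5).
Posterior is Beta(0.5 + k, 0.5 + n - k).
Posterior beta = 0.5 + (n - k) = 0.5 + 14 = 14.5

14.5


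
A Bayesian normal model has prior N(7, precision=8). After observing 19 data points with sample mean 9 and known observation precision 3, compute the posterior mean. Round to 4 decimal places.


Posterior mean = (prior_precision * prior_mean + n * data_precision * data_mean) / (prior_precision + n * data_precision)
Numerator = 8*7 + 19*3*9 = 569
Denominator = 8 + 19*3 = 65
Posterior mean = 8.7538

8.7538


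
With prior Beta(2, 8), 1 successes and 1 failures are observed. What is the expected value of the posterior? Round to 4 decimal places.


Posterior = Beta(3, 9)
E[theta] = alpha/(alpha+beta)
= 3/12 = 0.25

0.25


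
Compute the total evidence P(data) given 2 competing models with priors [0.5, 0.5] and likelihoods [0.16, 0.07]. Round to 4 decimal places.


Marginal likelihood = sum P(model_i) * P(data|model_i)
Model 1: 0.5 * 0.16 = 0.08
Model 2: 0.5 * 0.07 = 0.035
Total = 0.115

0.115


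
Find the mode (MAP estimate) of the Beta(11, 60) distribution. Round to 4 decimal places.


For Beta(a,b) with a,b > 1:
Mode = (a-1)/(a+b-2) = (11-1)/(71-2)
= 10/69 = 0.1449

0.1449


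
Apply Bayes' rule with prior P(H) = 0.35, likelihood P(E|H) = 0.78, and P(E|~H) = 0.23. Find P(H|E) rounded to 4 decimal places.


Step 1: Compute marginal P(E) = P(E|H)P(H) + P(E|~H)P(~H)
= 0.78*0.35 + 0.23*0.65 = 0.4225
Step 2: P(H|E) = P(E|H)P(H)/P(E) = 0.273/0.4225
= 0.6462

0.6462


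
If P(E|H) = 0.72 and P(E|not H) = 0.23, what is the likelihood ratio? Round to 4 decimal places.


Likelihood ratio = P(E|H) / P(E|not H)
= 0.72 / 0.23
= 3.1304

3.1304


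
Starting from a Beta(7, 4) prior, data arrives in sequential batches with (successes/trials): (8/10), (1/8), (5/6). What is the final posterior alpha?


In sequential Bayesian updating, we sum all successes.
Total successes = 14
Final alpha = 7 + 14 = 21

21


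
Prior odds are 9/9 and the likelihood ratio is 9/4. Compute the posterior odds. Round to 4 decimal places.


Posterior odds = prior odds * likelihood ratio
= (9/9) * (9/4)
= 81 / 36
= 2.25

2.25


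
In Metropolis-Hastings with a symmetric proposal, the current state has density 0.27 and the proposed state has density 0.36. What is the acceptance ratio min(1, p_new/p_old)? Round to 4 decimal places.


Ratio = p_new / p_old = 0.36 / 0.27 = 1.3333
Acceptance = min(1, 1.3333) = 1.0

1.0


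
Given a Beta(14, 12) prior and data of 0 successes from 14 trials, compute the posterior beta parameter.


Number of failures = 14 - 0 = 14
Posterior beta = 12 + 14 = 26

26


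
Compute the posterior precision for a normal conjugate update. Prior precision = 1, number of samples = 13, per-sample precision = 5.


tau_post = tau_0 + n * tau
= 1 + 13 * 5 = 66

66


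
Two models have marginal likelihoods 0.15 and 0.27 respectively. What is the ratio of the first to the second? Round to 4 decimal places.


Evidence ratio = 0.15 / 0.27
= 0.5556

0.5556


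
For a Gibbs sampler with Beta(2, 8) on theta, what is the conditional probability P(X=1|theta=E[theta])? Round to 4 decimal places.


E[theta] = 2/(2+8) = 0.2
P(X=1|theta) = theta = 0.2

0.2


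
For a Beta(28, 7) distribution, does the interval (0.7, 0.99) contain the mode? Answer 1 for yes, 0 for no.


Mode of Beta(a,b) = (a-1)/(a+b-2)
= (28-1)/(28+7-2) = 0.8182
Check: 0.7 <= 0.8182 <= 0.99?
Result: 1

1


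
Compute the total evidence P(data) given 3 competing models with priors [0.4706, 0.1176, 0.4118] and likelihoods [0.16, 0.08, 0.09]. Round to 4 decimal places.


Marginal likelihood = sum P(model_i) * P(data|model_i)
Model 1: 0.4706 * 0.16 = 0.0753
Model 2: 0.1176 * 0.08 = 0.0094
Model 3: 0.4118 * 0.09 = 0.0371
Total = 0.1218

0.1218
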